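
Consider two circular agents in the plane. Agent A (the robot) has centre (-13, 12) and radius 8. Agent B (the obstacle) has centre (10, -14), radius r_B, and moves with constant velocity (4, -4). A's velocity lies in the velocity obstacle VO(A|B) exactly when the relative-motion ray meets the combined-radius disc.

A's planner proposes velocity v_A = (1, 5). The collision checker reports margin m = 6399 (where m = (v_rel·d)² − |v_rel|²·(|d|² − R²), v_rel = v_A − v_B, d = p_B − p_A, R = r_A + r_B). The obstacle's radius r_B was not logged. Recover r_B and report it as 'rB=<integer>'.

m = 6399
d = (23, -26);  v_rel = (-3, 9),  |v_rel|² = 90
v_rel×d = (-3)·(-26) − (9)·(23) = -129
since m = R²·90 − (-129)²:  R² = (16641 + 6399) / 90 = 256
R = √256 = 16  ⇒  r_B = 16 − 8 = 8

rB=8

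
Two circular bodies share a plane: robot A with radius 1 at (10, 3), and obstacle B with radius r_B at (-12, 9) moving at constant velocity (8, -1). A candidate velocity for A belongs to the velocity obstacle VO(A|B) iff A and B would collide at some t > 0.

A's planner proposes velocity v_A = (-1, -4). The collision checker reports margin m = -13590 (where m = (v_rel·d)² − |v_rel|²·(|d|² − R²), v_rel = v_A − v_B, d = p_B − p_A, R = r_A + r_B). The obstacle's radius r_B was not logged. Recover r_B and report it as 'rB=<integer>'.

m = -13590
d = (-22, 6);  v_rel = (-9, -3),  |v_rel|² = 90
v_rel×d = (-9)·(6) − (-3)·(-22) = -120
since m = R²·90 − (-120)²:  R² = (14400 + -13590) / 90 = 9
R = √9 = 3  ⇒  r_B = 3 − 1 = 2

rB=2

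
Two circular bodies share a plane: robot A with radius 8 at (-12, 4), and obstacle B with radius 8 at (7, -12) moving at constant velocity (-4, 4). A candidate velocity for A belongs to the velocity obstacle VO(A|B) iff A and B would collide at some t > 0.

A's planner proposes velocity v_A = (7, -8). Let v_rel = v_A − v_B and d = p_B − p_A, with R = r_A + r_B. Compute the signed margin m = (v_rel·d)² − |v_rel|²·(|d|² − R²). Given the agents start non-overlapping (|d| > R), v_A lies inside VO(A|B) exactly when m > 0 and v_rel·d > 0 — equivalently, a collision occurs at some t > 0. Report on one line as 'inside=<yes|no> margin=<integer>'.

d = (19, -16),  |d|² = 617;  R = 8+8 = 16,  c = 617−16² = 361
v_rel = (11, -12),  |v_rel|² = 265;  v_rel·d = (11)·(19) + (-12)·(-16) = 401
265·t² − 802·t + 361 = 0  ⇒  m = 401² − 265·361 = 65136
m = 65136 > 0,  v_rel·d = 401 > 0  ⇒  inside

inside=yes margin=65136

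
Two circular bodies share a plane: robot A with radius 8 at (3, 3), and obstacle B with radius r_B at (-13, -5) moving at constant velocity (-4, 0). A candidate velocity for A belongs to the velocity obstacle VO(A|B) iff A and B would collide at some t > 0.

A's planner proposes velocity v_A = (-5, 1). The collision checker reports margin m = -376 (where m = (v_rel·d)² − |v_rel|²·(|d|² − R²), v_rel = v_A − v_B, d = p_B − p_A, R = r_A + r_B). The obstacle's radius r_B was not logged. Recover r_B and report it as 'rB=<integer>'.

m = -376
d = (-16, -8);  v_rel = (-1, 1),  |v_rel|² = 2
v_rel×d = (-1)·(-8) − (1)·(-16) = 24
since m = R²·2 − 24²:  R² = (576 + -376) / 2 = 100
R = √100 = 10  ⇒  r_B = 10 − 8 = 2

rB=2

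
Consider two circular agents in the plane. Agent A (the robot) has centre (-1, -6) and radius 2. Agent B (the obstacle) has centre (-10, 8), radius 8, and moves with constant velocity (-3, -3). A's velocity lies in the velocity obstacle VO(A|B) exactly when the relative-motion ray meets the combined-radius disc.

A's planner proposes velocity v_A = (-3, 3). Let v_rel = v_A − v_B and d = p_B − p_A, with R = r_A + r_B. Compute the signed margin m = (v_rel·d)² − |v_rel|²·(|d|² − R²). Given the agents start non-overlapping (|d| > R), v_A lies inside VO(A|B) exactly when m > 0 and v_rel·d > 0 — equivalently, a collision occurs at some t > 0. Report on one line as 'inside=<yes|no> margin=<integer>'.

d = (-9, 14),  |d|² = 277;  R = 2+8 = 10,  c = 277−10² = 177
v_rel = (0, 6),  |v_rel|² = 36;  v_rel·d = (0)·(-9) + (6)·(14) = 84
36·t² − 168·t + 177 = 0  ⇒  m = 84² − 36·177 = 684
m = 684 > 0,  v_rel·d = 84 > 0  ⇒  inside

inside=yes margin=684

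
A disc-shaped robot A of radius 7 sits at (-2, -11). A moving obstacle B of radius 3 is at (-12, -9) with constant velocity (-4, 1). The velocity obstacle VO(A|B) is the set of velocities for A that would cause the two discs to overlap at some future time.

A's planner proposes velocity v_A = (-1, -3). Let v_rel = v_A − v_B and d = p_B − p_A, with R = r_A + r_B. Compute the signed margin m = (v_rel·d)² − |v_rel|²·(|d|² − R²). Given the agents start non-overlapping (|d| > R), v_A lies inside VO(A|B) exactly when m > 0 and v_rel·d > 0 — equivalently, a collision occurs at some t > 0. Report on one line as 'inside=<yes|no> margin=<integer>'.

d = (-10, 2),  |d|² = 104;  R = 7+3 = 10,  c = 104−10² = 4
v_rel = (3, -4),  |v_rel|² = 25;  v_rel·d = (3)·(-10) + (-4)·(2) = -38
25·t² + 76·t + 4 = 0  ⇒  m = (-38)² − 25·4 = 1344
m = 1344 > 0,  v_rel·d = -38 < 0  ⇒  outside

inside=no margin=1344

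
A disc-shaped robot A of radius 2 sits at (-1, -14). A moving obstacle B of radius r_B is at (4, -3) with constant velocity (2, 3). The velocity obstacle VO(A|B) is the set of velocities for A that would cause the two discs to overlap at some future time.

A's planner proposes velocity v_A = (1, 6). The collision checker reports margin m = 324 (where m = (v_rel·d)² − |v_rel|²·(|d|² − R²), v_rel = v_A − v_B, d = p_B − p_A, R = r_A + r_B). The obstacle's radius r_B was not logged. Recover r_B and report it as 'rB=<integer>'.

m = 324
d = (5, 11);  v_rel = (-1, 3),  |v_rel|² = 10
v_rel×d = (-1)·(11) − (3)·(5) = -26
since m = R²·10 − (-26)²:  R² = (676 + 324) / 10 = 100
R = √100 = 10  ⇒  r_B = 10 − 2 = 8

rB=8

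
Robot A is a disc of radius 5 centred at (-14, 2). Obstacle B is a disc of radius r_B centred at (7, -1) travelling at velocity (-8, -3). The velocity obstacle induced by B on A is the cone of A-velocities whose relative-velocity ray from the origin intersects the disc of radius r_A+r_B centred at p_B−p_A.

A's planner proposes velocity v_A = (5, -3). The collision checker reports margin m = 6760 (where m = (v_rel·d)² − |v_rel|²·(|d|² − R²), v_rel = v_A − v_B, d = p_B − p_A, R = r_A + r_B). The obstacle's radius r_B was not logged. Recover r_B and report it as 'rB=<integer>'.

m = 6760
d = (21, -3);  v_rel = (13, 0),  |v_rel|² = 169
v_rel×d = (13)·(-3) − (0)·(21) = -39
since m = R²·169 − (-39)²:  R² = (1521 + 6760) / 169 = 49
R = √49 = 7  ⇒  r_B = 7 − 5 = 2

rB=2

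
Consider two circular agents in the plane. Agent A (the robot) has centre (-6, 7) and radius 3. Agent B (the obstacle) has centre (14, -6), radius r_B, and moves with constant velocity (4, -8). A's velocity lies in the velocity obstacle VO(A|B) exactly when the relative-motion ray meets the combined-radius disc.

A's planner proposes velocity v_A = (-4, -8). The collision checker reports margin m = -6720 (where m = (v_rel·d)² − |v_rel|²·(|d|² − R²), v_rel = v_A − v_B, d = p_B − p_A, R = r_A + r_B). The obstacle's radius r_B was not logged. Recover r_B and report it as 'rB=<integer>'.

m = -6720
d = (20, -13);  v_rel = (-8, 0),  |v_rel|² = 64
v_rel×d = (-8)·(-13) − (0)·(20) = 104
since m = R²·64 − 104²:  R² = (10816 + -6720) / 64 = 64
R = √64 = 8  ⇒  r_B = 8 − 3 = 5

rB=5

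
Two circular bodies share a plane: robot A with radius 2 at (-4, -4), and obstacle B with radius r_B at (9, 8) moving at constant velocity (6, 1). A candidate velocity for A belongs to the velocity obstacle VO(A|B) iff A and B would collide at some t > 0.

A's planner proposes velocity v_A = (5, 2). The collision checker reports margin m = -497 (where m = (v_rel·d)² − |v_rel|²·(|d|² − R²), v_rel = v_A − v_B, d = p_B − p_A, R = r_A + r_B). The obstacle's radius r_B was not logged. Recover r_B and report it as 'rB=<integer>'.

m = -497
d = (13, 12);  v_rel = (-1, 1),  |v_rel|² = 2
v_rel×d = (-1)·(12) − (1)·(13) = -25
since m = R²·2 − (-25)²:  R² = (625 + -497) / 2 = 64
R = √64 = 8  ⇒  r_B = 8 − 2 = 6

rB=6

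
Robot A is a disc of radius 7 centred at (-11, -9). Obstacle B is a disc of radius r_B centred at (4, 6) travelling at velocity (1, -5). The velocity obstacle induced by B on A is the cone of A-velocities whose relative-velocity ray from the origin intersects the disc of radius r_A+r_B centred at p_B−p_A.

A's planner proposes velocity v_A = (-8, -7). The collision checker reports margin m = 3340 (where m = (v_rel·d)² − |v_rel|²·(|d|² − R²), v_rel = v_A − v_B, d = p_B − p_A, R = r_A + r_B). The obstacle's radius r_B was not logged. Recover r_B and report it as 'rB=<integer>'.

m = 3340
d = (15, 15);  v_rel = (-9, -2),  |v_rel|² = 85
v_rel×d = (-9)·(15) − (-2)·(15) = -105
since m = R²·85 − (-105)²:  R² = (11025 + 3340) / 85 = 169
R = √169 = 13  ⇒  r_B = 13 − 7 = 6

rB=6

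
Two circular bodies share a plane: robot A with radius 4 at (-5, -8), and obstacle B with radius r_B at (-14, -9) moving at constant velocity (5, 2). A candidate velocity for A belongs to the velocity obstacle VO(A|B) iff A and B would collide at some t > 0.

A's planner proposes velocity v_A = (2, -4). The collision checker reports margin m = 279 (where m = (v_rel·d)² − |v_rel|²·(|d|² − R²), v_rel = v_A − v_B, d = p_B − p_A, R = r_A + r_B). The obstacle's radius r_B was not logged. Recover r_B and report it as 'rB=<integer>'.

m = 279
d = (-9, -1);  v_rel = (-3, -6),  |v_rel|² = 45
v_rel×d = (-3)·(-1) − (-6)·(-9) = -51
since m = R²·45 − (-51)²:  R² = (2601 + 279) / 45 = 64
R = √64 = 8  ⇒  r_B = 8 − 4 = 4

rB=4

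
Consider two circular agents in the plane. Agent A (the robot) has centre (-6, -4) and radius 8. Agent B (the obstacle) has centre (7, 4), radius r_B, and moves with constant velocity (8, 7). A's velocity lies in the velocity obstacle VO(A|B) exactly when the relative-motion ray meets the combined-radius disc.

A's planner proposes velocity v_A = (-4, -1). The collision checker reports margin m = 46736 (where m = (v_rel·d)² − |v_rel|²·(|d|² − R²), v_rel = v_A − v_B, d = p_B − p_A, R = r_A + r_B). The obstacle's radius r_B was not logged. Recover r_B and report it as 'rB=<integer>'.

m = 46736
d = (13, 8);  v_rel = (-12, -8),  |v_rel|² = 208
v_rel×d = (-12)·(8) − (-8)·(13) = 8
since m = R²·208 − 8²:  R² = (64 + 46736) / 208 = 225
R = √225 = 15  ⇒  r_B = 15 − 8 = 7

rB=7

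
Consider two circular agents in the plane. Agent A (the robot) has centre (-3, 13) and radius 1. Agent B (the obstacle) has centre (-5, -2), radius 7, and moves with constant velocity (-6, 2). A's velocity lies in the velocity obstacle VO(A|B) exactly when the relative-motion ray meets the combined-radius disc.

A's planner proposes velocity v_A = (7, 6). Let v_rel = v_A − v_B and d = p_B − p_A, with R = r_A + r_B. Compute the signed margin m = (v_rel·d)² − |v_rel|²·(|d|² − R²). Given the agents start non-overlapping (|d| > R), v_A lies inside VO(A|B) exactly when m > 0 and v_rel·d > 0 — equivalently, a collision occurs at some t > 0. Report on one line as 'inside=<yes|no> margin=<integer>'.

d = (-2, -15),  |d|² = 229;  R = 1+7 = 8,  c = 229−8² = 165
v_rel = (13, 4),  |v_rel|² = 185;  v_rel·d = (13)·(-2) + (4)·(-15) = -86
185·t² + 172·t + 165 = 0  ⇒  m = (-86)² − 185·165 = -23129
m = -23129 < 0,  v_rel·d = -86 < 0  ⇒  outside

inside=no margin=-23129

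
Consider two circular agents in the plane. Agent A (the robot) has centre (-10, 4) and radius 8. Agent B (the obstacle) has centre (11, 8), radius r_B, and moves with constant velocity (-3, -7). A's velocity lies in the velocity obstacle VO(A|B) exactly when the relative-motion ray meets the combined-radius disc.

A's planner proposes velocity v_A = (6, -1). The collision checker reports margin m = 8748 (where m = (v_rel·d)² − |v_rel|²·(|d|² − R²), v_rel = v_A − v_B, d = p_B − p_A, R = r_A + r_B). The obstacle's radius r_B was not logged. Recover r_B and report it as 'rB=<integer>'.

m = 8748
d = (21, 4);  v_rel = (9, 6),  |v_rel|² = 117
v_rel×d = (9)·(4) − (6)·(21) = -90
since m = R²·117 − (-90)²:  R² = (8100 + 8748) / 117 = 144
R = √144 = 12  ⇒  r_B = 12 − 8 = 4

rB=4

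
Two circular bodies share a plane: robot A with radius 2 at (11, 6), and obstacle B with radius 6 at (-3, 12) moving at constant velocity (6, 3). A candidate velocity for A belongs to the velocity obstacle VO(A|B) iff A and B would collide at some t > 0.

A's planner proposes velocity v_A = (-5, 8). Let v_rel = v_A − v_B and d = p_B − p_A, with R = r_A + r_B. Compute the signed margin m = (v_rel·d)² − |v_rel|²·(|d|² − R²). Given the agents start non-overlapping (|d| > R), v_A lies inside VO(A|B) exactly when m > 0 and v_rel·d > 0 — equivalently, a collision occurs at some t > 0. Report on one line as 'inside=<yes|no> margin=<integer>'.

d = (-14, 6),  |d|² = 232;  R = 2+6 = 8,  c = 232−8² = 168
v_rel = (-11, 5),  |v_rel|² = 146;  v_rel·d = (-11)·(-14) + (5)·(6) = 184
146·t² − 368·t + 168 = 0  ⇒  m = 184² − 146·168 = 9328
m = 9328 > 0,  v_rel·d = 184 > 0  ⇒  inside

inside=yes margin=9328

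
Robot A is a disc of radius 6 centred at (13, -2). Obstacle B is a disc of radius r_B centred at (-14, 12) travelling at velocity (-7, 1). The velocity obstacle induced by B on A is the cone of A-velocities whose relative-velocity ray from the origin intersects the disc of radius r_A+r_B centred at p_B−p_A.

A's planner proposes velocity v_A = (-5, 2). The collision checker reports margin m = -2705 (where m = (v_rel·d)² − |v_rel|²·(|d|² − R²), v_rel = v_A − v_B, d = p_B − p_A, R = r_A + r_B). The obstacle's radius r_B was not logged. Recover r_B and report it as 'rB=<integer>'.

m = -2705
d = (-27, 14);  v_rel = (2, 1),  |v_rel|² = 5
v_rel×d = (2)·(14) − (1)·(-27) = 55
since m = R²·5 − 55²:  R² = (3025 + -2705) / 5 = 64
R = √64 = 8  ⇒  r_B = 8 − 6 = 2

rB=2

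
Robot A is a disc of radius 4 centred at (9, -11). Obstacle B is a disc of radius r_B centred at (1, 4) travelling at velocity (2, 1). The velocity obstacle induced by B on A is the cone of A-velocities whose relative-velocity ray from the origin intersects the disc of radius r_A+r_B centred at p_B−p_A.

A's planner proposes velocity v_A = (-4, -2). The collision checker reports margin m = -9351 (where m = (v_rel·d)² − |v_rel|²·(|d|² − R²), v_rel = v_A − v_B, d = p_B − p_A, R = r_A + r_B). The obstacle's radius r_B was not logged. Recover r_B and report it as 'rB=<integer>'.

m = -9351
d = (-8, 15);  v_rel = (-6, -3),  |v_rel|² = 45
v_rel×d = (-6)·(15) − (-3)·(-8) = -114
since m = R²·45 − (-114)²:  R² = (12996 + -9351) / 45 = 81
R = √81 = 9  ⇒  r_B = 9 − 4 = 5

rB=5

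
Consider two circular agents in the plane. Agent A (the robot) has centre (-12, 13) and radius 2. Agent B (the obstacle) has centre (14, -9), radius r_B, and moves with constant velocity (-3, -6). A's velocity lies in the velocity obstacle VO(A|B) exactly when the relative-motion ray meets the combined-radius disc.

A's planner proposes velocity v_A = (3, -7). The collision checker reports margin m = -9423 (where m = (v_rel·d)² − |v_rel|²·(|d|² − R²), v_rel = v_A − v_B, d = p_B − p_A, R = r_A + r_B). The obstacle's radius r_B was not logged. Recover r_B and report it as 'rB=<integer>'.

m = -9423
d = (26, -22);  v_rel = (6, -1),  |v_rel|² = 37
v_rel×d = (6)·(-22) − (-1)·(26) = -106
since m = R²·37 − (-106)²:  R² = (11236 + -9423) / 37 = 49
R = √49 = 7  ⇒  r_B = 7 − 2 = 5

rB=5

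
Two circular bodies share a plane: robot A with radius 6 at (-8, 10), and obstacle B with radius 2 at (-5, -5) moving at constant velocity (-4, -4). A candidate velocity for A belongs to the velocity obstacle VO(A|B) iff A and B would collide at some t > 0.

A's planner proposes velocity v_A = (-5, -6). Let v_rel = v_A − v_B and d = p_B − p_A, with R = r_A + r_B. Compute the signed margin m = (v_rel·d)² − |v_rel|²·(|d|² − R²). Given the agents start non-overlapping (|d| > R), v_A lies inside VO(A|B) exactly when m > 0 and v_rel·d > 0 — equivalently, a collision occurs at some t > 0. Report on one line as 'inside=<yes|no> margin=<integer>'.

d = (3, -15),  |d|² = 234;  R = 6+2 = 8,  c = 234−8² = 170
v_rel = (-1, -2),  |v_rel|² = 5;  v_rel·d = (-1)·(3) + (-2)·(-15) = 27
5·t² − 54·t + 170 = 0  ⇒  m = 27² − 5·170 = -121
m = -121 < 0,  v_rel·d = 27 > 0  ⇒  outside

inside=no margin=-121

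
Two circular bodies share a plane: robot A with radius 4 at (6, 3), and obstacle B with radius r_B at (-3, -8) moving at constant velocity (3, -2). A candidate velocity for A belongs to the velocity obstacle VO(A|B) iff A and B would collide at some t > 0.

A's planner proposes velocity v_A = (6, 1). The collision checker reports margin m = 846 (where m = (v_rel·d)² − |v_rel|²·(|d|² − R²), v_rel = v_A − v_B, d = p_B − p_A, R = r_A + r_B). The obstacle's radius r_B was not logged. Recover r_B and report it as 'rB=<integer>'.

m = 846
d = (-9, -11);  v_rel = (3, 3),  |v_rel|² = 18
v_rel×d = (3)·(-11) − (3)·(-9) = -6
since m = R²·18 − (-6)²:  R² = (36 + 846) / 18 = 49
R = √49 = 7  ⇒  r_B = 7 − 4 = 3

rB=3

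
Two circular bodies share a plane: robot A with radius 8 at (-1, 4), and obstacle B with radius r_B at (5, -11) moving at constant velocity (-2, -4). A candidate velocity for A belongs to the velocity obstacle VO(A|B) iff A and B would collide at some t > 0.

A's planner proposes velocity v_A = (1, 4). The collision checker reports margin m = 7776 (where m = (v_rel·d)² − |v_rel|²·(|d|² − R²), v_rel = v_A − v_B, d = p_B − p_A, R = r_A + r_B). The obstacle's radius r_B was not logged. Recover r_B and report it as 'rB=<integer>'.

m = 7776
d = (6, -15);  v_rel = (3, 8),  |v_rel|² = 73
v_rel×d = (3)·(-15) − (8)·(6) = -93
since m = R²·73 − (-93)²:  R² = (8649 + 7776) / 73 = 225
R = √225 = 15  ⇒  r_B = 15 − 8 = 7

rB=7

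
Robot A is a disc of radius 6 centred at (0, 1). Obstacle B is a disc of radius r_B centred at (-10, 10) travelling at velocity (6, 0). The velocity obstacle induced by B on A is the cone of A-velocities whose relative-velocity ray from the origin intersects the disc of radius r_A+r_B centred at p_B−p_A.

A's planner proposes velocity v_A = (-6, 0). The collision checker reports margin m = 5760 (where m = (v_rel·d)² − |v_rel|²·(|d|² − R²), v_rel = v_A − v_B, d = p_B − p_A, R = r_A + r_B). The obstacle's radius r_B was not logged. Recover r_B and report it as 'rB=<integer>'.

m = 5760
d = (-10, 9);  v_rel = (-12, 0),  |v_rel|² = 144
v_rel×d = (-12)·(9) − (0)·(-10) = -108
since m = R²·144 − (-108)²:  R² = (11664 + 5760) / 144 = 121
R = √121 = 11  ⇒  r_B = 11 − 6 = 5

rB=5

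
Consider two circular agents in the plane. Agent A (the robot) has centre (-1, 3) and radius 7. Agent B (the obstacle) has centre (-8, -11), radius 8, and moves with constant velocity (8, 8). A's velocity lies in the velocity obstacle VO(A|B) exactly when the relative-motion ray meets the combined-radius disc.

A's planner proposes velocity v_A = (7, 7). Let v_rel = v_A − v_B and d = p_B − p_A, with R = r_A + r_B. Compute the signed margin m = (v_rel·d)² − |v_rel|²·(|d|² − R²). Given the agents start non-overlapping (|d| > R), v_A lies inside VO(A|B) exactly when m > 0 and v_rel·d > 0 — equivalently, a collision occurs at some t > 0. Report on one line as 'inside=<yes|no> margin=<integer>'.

d = (-7, -14),  |d|² = 245;  R = 7+8 = 15,  c = 245−15² = 20
v_rel = (-1, -1),  |v_rel|² = 2;  v_rel·d = (-1)·(-7) + (-1)·(-14) = 21
2·t² − 42·t + 20 = 0  ⇒  m = 21² − 2·20 = 401
m = 401 > 0,  v_rel·d = 21 > 0  ⇒  inside

inside=yes margin=401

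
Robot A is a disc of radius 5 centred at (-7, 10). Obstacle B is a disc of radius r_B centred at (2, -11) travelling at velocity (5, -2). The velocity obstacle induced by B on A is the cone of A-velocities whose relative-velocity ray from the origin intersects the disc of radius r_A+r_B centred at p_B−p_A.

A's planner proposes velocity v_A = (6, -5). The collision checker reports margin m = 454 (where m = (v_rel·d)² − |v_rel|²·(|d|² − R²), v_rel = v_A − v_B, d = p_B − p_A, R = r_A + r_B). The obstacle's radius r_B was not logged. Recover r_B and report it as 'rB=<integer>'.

m = 454
d = (9, -21);  v_rel = (1, -3),  |v_rel|² = 10
v_rel×d = (1)·(-21) − (-3)·(9) = 6
since m = R²·10 − 6²:  R² = (36 + 454) / 10 = 49
R = √49 = 7  ⇒  r_B = 7 − 5 = 2

rB=2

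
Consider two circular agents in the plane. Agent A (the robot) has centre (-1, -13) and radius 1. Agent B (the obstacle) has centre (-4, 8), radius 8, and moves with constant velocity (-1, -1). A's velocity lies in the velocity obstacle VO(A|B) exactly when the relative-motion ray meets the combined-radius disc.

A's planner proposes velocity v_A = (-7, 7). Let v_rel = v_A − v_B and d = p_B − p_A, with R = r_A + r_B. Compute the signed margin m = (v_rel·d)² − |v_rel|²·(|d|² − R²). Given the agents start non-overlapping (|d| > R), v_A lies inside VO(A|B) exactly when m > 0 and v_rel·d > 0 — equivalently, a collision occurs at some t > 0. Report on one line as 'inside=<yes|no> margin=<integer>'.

d = (-3, 21),  |d|² = 450;  R = 1+8 = 9,  c = 450−9² = 369
v_rel = (-6, 8),  |v_rel|² = 100;  v_rel·d = (-6)·(-3) + (8)·(21) = 186
100·t² − 372·t + 369 = 0  ⇒  m = 186² − 100·369 = -2304
m = -2304 < 0,  v_rel·d = 186 > 0  ⇒  outside

inside=no margin=-2304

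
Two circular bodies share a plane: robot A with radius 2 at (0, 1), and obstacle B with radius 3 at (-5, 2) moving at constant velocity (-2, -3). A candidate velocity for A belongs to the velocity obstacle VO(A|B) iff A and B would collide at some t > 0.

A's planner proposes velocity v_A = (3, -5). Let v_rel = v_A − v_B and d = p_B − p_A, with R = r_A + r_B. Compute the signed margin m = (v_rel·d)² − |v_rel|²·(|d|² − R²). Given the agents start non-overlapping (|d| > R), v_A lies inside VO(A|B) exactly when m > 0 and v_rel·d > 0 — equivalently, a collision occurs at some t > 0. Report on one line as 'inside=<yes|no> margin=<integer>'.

d = (-5, 1),  |d|² = 26;  R = 2+3 = 5,  c = 26−5² = 1
v_rel = (5, -2),  |v_rel|² = 29;  v_rel·d = (5)·(-5) + (-2)·(1) = -27
29·t² + 54·t + 1 = 0  ⇒  m = (-27)² − 29·1 = 700
m = 700 > 0,  v_rel·d = -27 < 0  ⇒  outside

inside=no margin=700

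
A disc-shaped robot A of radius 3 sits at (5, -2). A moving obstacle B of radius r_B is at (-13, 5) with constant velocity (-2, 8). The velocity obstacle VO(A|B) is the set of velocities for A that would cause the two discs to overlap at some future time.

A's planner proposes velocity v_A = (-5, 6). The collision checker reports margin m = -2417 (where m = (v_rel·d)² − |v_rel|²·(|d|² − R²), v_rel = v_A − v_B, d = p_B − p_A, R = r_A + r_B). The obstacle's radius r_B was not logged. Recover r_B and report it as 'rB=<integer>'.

m = -2417
d = (-18, 7);  v_rel = (-3, -2),  |v_rel|² = 13
v_rel×d = (-3)·(7) − (-2)·(-18) = -57
since m = R²·13 − (-57)²:  R² = (3249 + -2417) / 13 = 64
R = √64 = 8  ⇒  r_B = 8 − 3 = 5

rB=5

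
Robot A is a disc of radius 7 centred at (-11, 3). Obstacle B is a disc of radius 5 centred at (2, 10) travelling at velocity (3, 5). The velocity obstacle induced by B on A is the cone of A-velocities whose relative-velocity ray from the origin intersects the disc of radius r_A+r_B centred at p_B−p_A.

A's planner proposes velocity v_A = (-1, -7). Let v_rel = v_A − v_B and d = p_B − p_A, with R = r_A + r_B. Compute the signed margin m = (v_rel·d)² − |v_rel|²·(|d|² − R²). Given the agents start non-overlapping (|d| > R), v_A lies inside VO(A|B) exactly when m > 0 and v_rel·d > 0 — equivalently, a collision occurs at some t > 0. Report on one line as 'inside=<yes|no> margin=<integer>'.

d = (13, 7),  |d|² = 218;  R = 7+5 = 12,  c = 218−12² = 74
v_rel = (-4, -12),  |v_rel|² = 160;  v_rel·d = (-4)·(13) + (-12)·(7) = -136
160·t² + 272·t + 74 = 0  ⇒  m = (-136)² − 160·74 = 6656
m = 6656 > 0,  v_rel·d = -136 < 0  ⇒  outside

inside=no margin=6656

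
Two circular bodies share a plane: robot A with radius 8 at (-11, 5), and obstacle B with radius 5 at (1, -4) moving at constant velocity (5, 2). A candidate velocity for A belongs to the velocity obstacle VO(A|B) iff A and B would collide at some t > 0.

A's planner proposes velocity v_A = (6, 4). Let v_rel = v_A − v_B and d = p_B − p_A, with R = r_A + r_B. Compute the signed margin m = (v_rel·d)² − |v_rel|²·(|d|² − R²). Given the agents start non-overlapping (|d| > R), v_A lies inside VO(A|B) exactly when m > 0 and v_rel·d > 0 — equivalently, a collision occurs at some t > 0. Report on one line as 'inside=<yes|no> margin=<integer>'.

d = (12, -9),  |d|² = 225;  R = 8+5 = 13,  c = 225−13² = 56
v_rel = (1, 2),  |v_rel|² = 5;  v_rel·d = (1)·(12) + (2)·(-9) = -6
5·t² + 12·t + 56 = 0  ⇒  m = (-6)² − 5·56 = -244
m = -244 < 0,  v_rel·d = -6 < 0  ⇒  outside

inside=no margin=-244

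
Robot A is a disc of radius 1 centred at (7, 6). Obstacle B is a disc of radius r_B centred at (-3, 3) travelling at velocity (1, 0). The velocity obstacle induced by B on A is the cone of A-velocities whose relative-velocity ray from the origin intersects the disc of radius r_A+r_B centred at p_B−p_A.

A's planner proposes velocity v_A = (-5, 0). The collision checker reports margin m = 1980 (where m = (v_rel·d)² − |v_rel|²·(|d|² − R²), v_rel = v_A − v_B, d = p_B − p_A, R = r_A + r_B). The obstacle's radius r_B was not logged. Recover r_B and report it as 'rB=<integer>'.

m = 1980
d = (-10, -3);  v_rel = (-6, 0),  |v_rel|² = 36
v_rel×d = (-6)·(-3) − (0)·(-10) = 18
since m = R²·36 − 18²:  R² = (324 + 1980) / 36 = 64
R = √64 = 8  ⇒  r_B = 8 − 1 = 7

rB=7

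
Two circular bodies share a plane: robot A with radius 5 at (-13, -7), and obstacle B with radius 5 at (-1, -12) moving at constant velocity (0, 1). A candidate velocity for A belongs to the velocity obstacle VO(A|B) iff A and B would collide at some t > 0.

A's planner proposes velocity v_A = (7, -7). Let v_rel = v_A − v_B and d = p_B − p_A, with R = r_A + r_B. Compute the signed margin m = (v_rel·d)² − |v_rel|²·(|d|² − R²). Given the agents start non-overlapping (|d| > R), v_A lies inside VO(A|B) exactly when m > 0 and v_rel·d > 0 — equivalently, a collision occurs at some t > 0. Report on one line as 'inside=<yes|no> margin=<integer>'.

d = (12, -5),  |d|² = 169;  R = 5+5 = 10,  c = 169−10² = 69
v_rel = (7, -8),  |v_rel|² = 113;  v_rel·d = (7)·(12) + (-8)·(-5) = 124
113·t² − 248·t + 69 = 0  ⇒  m = 124² − 113·69 = 7579
m = 7579 > 0,  v_rel·d = 124 > 0  ⇒  inside

inside=yes margin=7579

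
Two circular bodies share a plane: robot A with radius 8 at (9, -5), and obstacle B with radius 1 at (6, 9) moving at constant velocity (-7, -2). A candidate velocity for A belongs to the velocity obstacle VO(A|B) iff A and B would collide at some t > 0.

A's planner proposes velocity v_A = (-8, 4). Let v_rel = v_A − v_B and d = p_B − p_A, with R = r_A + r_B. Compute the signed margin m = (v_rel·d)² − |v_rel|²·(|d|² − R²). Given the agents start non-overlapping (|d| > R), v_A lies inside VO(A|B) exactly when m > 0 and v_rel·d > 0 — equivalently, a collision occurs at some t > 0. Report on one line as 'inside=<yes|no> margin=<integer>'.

d = (-3, 14),  |d|² = 205;  R = 8+1 = 9,  c = 205−9² = 124
v_rel = (-1, 6),  |v_rel|² = 37;  v_rel·d = (-1)·(-3) + (6)·(14) = 87
37·t² − 174·t + 124 = 0  ⇒  m = 87² − 37·124 = 2981
m = 2981 > 0,  v_rel·d = 87 > 0  ⇒  inside

inside=yes margin=2981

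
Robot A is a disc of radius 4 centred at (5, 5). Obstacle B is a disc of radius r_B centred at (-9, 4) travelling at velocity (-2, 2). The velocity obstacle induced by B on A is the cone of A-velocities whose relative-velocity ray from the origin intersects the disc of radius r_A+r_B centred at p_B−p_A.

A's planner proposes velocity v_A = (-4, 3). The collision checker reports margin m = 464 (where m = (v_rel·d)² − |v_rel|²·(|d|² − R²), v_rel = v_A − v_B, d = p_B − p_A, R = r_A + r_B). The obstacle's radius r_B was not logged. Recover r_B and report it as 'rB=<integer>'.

m = 464
d = (-14, -1);  v_rel = (-2, 1),  |v_rel|² = 5
v_rel×d = (-2)·(-1) − (1)·(-14) = 16
since m = R²·5 − 16²:  R² = (256 + 464) / 5 = 144
R = √144 = 12  ⇒  r_B = 12 − 4 = 8

rB=8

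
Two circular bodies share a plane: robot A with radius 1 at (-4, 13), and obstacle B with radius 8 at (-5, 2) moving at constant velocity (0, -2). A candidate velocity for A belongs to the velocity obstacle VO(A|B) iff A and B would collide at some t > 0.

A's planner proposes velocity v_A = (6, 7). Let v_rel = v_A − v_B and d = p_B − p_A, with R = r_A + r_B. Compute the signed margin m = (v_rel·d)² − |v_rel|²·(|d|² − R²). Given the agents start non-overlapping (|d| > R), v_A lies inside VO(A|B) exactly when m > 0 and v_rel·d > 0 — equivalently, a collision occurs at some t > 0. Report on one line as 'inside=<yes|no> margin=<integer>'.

d = (-1, -11),  |d|² = 122;  R = 1+8 = 9,  c = 122−9² = 41
v_rel = (6, 9),  |v_rel|² = 117;  v_rel·d = (6)·(-1) + (9)·(-11) = -105
117·t² + 210·t + 41 = 0  ⇒  m = (-105)² − 117·41 = 6228
m = 6228 > 0,  v_rel·d = -105 < 0  ⇒  outside

inside=no margin=6228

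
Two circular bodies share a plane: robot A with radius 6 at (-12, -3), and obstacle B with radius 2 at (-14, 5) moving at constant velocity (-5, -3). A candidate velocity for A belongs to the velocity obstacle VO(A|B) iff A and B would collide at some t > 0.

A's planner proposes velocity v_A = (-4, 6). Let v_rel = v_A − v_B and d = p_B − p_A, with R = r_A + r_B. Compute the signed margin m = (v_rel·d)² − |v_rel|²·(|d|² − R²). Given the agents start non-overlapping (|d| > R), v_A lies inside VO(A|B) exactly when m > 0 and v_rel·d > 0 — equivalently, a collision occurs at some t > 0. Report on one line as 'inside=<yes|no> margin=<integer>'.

d = (-2, 8),  |d|² = 68;  R = 6+2 = 8,  c = 68−8² = 4
v_rel = (1, 9),  |v_rel|² = 82;  v_rel·d = (1)·(-2) + (9)·(8) = 70
82·t² − 140·t + 4 = 0  ⇒  m = 70² − 82·4 = 4572
m = 4572 > 0,  v_rel·d = 70 > 0  ⇒  inside

inside=yes margin=4572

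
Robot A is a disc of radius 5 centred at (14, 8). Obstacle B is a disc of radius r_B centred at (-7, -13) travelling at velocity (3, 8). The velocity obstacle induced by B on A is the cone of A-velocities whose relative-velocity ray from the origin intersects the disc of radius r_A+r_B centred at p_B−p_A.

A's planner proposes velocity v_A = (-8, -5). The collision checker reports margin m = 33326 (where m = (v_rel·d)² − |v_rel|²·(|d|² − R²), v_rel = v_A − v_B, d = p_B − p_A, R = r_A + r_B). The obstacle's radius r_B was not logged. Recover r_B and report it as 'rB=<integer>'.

m = 33326
d = (-21, -21);  v_rel = (-11, -13),  |v_rel|² = 290
v_rel×d = (-11)·(-21) − (-13)·(-21) = -42
since m = R²·290 − (-42)²:  R² = (1764 + 33326) / 290 = 121
R = √121 = 11  ⇒  r_B = 11 − 5 = 6

rB=6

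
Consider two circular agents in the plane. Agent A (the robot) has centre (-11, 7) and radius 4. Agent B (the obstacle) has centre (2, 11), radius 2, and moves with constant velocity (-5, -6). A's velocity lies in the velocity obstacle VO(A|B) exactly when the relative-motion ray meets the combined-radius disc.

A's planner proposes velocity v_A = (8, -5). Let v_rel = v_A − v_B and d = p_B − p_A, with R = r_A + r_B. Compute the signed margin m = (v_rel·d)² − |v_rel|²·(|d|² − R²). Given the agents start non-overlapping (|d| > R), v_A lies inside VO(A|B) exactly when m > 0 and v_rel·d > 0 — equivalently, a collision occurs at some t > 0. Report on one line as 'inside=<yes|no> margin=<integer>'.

d = (13, 4),  |d|² = 185;  R = 4+2 = 6,  c = 185−6² = 149
v_rel = (13, 1),  |v_rel|² = 170;  v_rel·d = (13)·(13) + (1)·(4) = 173
170·t² − 346·t + 149 = 0  ⇒  m = 173² − 170·149 = 4599
m = 4599 > 0,  v_rel·d = 173 > 0  ⇒  inside

inside=yes margin=4599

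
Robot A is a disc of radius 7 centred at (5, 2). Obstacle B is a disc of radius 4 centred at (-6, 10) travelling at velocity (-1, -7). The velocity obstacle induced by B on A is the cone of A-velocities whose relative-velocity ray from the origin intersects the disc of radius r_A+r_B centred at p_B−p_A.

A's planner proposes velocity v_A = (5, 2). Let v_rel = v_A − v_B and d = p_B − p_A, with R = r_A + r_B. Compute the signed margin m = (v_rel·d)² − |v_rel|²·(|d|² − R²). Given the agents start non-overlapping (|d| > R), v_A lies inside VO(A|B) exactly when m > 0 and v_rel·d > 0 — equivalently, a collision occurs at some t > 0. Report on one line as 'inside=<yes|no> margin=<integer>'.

d = (-11, 8),  |d|² = 185;  R = 7+4 = 11,  c = 185−11² = 64
v_rel = (6, 9),  |v_rel|² = 117;  v_rel·d = (6)·(-11) + (9)·(8) = 6
117·t² − 12·t + 64 = 0  ⇒  m = 6² − 117·64 = -7452
m = -7452 < 0,  v_rel·d = 6 > 0  ⇒  outside

inside=no margin=-7452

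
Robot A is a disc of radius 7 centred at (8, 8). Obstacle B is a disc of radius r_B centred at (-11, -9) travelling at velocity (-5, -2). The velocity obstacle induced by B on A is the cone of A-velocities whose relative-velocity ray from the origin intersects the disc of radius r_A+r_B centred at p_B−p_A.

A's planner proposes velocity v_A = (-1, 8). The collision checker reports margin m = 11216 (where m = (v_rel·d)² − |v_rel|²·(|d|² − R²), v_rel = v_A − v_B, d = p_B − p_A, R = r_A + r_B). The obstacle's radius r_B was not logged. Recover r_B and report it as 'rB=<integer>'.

m = 11216
d = (-19, -17);  v_rel = (4, 10),  |v_rel|² = 116
v_rel×d = (4)·(-17) − (10)·(-19) = 122
since m = R²·116 − 122²:  R² = (14884 + 11216) / 116 = 225
R = √225 = 15  ⇒  r_B = 15 − 7 = 8

rB=8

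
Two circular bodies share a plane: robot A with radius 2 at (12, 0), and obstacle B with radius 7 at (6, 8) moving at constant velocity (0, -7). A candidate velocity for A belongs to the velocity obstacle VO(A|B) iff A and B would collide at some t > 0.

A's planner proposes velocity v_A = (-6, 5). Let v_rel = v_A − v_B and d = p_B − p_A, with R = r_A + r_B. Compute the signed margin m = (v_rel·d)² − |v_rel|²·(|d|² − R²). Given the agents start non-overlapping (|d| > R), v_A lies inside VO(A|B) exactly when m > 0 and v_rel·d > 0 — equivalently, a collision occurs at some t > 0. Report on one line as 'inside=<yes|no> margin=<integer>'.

d = (-6, 8),  |d|² = 100;  R = 2+7 = 9,  c = 100−9² = 19
v_rel = (-6, 12),  |v_rel|² = 180;  v_rel·d = (-6)·(-6) + (12)·(8) = 132
180·t² − 264·t + 19 = 0  ⇒  m = 132² − 180·19 = 14004
m = 14004 > 0,  v_rel·d = 132 > 0  ⇒  inside

inside=yes margin=14004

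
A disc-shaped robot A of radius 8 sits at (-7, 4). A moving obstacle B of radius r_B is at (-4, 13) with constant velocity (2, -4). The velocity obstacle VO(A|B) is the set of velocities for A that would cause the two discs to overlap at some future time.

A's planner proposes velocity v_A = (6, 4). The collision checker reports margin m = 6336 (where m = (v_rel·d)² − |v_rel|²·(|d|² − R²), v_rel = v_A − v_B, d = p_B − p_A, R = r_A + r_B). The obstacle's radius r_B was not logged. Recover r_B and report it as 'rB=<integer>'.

m = 6336
d = (3, 9);  v_rel = (4, 8),  |v_rel|² = 80
v_rel×d = (4)·(9) − (8)·(3) = 12
since m = R²·80 − 12²:  R² = (144 + 6336) / 80 = 81
R = √81 = 9  ⇒  r_B = 9 − 8 = 1

rB=1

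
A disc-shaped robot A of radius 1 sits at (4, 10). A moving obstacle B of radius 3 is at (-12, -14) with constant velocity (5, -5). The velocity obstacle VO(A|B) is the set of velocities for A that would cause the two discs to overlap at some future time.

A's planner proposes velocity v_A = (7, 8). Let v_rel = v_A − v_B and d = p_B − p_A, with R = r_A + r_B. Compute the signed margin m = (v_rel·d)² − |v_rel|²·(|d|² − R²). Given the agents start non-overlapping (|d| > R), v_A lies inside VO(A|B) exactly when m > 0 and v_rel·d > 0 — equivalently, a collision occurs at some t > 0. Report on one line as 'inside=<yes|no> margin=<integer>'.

d = (-16, -24),  |d|² = 832;  R = 1+3 = 4,  c = 832−4² = 816
v_rel = (2, 13),  |v_rel|² = 173;  v_rel·d = (2)·(-16) + (13)·(-24) = -344
173·t² + 688·t + 816 = 0  ⇒  m = (-344)² − 173·816 = -22832
m = -22832 < 0,  v_rel·d = -344 < 0  ⇒  outside

inside=no margin=-22832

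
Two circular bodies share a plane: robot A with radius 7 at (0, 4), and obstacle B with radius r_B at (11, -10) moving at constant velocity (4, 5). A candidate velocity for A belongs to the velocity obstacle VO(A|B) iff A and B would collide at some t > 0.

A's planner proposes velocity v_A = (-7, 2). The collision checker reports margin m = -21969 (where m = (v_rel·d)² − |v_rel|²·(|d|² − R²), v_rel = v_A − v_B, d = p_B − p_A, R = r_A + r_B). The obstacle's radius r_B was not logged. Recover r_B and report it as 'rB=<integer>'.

m = -21969
d = (11, -14);  v_rel = (-11, -3),  |v_rel|² = 130
v_rel×d = (-11)·(-14) − (-3)·(11) = 187
since m = R²·130 − 187²:  R² = (34969 + -21969) / 130 = 100
R = √100 = 10  ⇒  r_B = 10 − 7 = 3

rB=3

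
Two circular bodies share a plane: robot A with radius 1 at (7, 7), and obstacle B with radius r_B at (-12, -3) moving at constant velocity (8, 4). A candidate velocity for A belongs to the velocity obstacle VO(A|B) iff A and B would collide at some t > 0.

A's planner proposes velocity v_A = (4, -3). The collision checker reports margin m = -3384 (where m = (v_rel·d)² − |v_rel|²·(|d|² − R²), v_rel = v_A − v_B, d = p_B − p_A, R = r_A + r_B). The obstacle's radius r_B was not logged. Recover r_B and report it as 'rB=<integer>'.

m = -3384
d = (-19, -10);  v_rel = (-4, -7),  |v_rel|² = 65
v_rel×d = (-4)·(-10) − (-7)·(-19) = -93
since m = R²·65 − (-93)²:  R² = (8649 + -3384) / 65 = 81
R = √81 = 9  ⇒  r_B = 9 − 1 = 8

rB=8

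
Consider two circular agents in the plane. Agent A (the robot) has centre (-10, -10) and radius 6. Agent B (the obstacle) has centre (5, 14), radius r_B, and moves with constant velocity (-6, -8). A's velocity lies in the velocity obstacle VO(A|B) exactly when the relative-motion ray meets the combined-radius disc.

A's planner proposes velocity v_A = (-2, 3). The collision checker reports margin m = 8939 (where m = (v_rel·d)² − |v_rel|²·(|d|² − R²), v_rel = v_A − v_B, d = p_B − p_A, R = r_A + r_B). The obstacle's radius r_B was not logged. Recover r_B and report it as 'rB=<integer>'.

m = 8939
d = (15, 24);  v_rel = (4, 11),  |v_rel|² = 137
v_rel×d = (4)·(24) − (11)·(15) = -69
since m = R²·137 − (-69)²:  R² = (4761 + 8939) / 137 = 100
R = √100 = 10  ⇒  r_B = 10 − 6 = 4

rB=4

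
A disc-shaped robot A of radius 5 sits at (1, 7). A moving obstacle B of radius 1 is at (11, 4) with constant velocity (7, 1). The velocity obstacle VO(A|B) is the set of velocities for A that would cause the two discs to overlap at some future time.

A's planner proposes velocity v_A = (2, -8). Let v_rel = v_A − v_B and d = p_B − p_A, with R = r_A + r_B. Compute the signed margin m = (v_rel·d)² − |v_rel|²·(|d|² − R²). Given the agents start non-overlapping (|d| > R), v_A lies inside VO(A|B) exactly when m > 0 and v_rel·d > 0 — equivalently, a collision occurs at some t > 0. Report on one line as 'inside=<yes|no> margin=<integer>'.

d = (10, -3),  |d|² = 109;  R = 5+1 = 6,  c = 109−6² = 73
v_rel = (-5, -9),  |v_rel|² = 106;  v_rel·d = (-5)·(10) + (-9)·(-3) = -23
106·t² + 46·t + 73 = 0  ⇒  m = (-23)² − 106·73 = -7209
m = -7209 < 0,  v_rel·d = -23 < 0  ⇒  outside

inside=no margin=-7209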